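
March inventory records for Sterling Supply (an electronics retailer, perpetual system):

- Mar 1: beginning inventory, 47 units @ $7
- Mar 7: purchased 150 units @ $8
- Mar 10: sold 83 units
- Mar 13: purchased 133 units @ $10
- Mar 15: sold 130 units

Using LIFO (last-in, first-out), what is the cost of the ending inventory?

Ending inventory = $895

Mar 10, 83 sold [LIFO — newest first]: 83 @ $8 = $664
Mar 15, 130 sold [LIFO — newest first]: 130 @ $10 = $1,300
Total COGS = $664 + $1,300 = $1,964
Ending inventory: 47 @ $7 + 67 @ $8 + 3 @ $10 = $895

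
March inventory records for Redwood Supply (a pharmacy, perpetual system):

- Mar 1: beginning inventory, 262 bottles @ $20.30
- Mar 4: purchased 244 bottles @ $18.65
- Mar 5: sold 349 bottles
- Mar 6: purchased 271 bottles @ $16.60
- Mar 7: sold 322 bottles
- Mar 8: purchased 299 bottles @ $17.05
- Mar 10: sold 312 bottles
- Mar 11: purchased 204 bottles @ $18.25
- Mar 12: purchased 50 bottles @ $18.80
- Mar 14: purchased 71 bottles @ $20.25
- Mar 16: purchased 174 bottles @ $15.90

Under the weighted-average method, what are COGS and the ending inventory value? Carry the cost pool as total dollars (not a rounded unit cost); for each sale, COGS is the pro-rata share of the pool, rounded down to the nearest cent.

COGS = $17,865.11; ending inventory = $10,467.99

After Mar 1: 262 on hand, pool $5,318.60 (≈ $20.3000 each)
After Mar 4: 506 on hand, pool $9,869.20 (≈ $19.5043 each)
Mar 5, sell 349: 349/506 × $9,869.20 → $6,807.01
After Mar 6: 428 on hand, pool $7,560.79 (≈ $17.6654 each)
Mar 7, sell 322: 322/428 × $7,560.79 → $5,688.25
After Mar 8: 405 on hand, pool $6,970.49 (≈ $17.2111 each)
Mar 10, sell 312: 312/405 × $6,970.49 → $5,369.85
After Mar 11: 297 on hand, pool $5,323.64 (≈ $17.9247 each)
After Mar 12: 347 on hand, pool $6,263.64 (≈ $18.0508 each)
After Mar 14: 418 on hand, pool $7,701.39 (≈ $18.4244 each)
After Mar 16: 592 on hand, pool $10,467.99 (≈ $17.6824 each)
Total COGS = $6,807.01 + $5,688.25 + $5,369.85 = $17,865.11
Ending inventory (cost pool remaining) = $10,467.99
Check: goods available $28,333.10 = COGS $17,865.11 + ending $10,467.99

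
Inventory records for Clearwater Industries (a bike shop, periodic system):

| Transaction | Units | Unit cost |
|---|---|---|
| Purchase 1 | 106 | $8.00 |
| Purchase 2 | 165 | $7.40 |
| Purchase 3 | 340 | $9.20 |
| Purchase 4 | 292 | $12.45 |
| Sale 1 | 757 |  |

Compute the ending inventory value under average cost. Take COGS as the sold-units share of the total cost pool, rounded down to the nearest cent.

Ending inventory = $1,428.06

Sale 1, sell 757: 757/903 × $8,832.40 → $7,404.34
Ending inventory (cost pool remaining) = $1,428.06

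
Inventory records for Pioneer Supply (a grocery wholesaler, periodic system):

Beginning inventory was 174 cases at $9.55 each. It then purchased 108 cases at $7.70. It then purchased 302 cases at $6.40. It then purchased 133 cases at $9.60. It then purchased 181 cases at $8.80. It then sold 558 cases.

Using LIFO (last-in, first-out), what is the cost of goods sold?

COGS = $4,431.20

Sale 1 (558) [LIFO — newest first]: 181 @ $8.80 + 133 @ $9.60 + 244 @ $6.40 = $4,431.20
Ending inventory: 174 @ $9.55 + 108 @ $7.70 + 58 @ $6.40 = $2,864.50
Check: goods available $7,295.70 = COGS $4,431.20 + ending $2,864.50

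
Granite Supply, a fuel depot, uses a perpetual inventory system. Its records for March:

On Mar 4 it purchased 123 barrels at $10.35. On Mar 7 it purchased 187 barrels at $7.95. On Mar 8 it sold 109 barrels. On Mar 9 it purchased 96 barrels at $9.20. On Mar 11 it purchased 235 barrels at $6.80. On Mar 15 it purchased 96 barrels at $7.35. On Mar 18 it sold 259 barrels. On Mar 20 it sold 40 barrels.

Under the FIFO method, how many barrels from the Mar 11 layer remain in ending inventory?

Mar 8, 109 sold [FIFO — oldest first]: 109 @ $10.35 = $1,128.15
Mar 18, 259 sold [FIFO — oldest first]: 14 @ $10.35 + 187 @ $7.95 + 58 @ $9.20 = $2,165.15
Mar 20, 40 sold [FIFO — oldest first]: 38 @ $9.20 + 2 @ $6.80 = $363.20
Total COGS = $1,128.15 + $2,165.15 + $363.20 = $3,656.50
Ending inventory: 233 @ $6.80 + 96 @ $7.35 = $2,290.00
Check: goods available $5,946.50 = COGS $3,656.50 + ending $2,290.00

233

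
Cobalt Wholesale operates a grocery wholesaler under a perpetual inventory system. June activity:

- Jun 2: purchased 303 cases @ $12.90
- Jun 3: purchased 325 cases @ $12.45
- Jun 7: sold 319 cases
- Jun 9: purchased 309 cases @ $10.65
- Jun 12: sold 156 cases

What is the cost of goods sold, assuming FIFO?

Jun 7, 319 sold [FIFO — oldest first]: 303 @ $12.90 + 16 @ $12.45 = $4,107.90
Jun 12, 156 sold [FIFO — oldest first]: 156 @ $12.45 = $1,942.20
Total COGS = $4,107.90 + $1,942.20 = $6,050.10
Ending inventory: 153 @ $12.45 + 309 @ $10.65 = $5,195.70

COGS = $6,050.10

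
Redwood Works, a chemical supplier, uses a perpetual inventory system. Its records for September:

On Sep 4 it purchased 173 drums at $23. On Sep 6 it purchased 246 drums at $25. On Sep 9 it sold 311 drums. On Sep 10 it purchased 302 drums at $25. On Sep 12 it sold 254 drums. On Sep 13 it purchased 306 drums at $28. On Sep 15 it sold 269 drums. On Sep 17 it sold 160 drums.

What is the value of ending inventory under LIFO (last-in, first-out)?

Ending inventory = $759

Sep 9, 311 sold [LIFO — newest first]: 246 @ $25 + 65 @ $23 = $7,645
Sep 12, 254 sold [LIFO — newest first]: 254 @ $25 = $6,350
Sep 15, 269 sold [LIFO — newest first]: 269 @ $28 = $7,532
Sep 17, 160 sold [LIFO — newest first]: 37 @ $28 + 48 @ $25 + 75 @ $23 = $3,961
Total COGS = $7,645 + $6,350 + $7,532 + $3,961 = $25,488
Ending inventory: 33 @ $23 = $759
Check: goods available $26,247 = COGS $25,488 + ending $759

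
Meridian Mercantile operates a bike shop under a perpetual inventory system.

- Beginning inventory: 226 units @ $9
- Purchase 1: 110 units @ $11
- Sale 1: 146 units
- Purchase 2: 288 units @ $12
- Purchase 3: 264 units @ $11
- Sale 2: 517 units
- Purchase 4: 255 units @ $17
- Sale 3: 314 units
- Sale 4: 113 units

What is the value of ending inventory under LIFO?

Ending inventory = $477

Sale 1 (146) [LIFO — newest first]: 110 @ $11 + 36 @ $9 = $1,534
Sale 2 (517) [LIFO — newest first]: 264 @ $11 + 253 @ $12 = $5,940
Sale 3 (314) [LIFO — newest first]: 255 @ $17 + 35 @ $12 + 24 @ $9 = $4,971
Sale 4 (113) [LIFO — newest first]: 113 @ $9 = $1,017
Total COGS = $1,534 + $5,940 + $4,971 + $1,017 = $13,462
Ending inventory: 53 @ $9 = $477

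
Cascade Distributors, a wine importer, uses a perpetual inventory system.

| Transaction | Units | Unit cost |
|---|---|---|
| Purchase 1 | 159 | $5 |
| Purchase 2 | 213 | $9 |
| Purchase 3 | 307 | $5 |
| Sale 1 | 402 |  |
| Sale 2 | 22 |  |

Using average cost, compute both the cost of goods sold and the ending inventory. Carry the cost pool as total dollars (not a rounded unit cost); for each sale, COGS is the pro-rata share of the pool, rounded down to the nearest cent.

COGS = $2,652.02; ending inventory = $1,594.98

After Purchase 1: 159 on hand, pool $795.00 (≈ $5.0000 each)
After Purchase 2: 372 on hand, pool $2,712.00 (≈ $7.2903 each)
After Purchase 3: 679 on hand, pool $4,247.00 (≈ $6.2548 each)
Sale 1, sell 402: 402/679 × $4,247.00 → $2,514.42
Sale 2, sell 22: 22/277 × $1,732.58 → $137.60
Total COGS = $2,514.42 + $137.60 = $2,652.02
Ending inventory (cost pool remaining) = $1,594.98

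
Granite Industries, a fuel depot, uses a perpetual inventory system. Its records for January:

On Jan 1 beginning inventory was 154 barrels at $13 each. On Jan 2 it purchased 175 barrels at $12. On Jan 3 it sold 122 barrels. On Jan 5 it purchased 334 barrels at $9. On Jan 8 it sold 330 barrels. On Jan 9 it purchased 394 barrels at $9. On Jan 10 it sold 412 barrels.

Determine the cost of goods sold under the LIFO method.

Jan 3, 122 sold [LIFO — newest first]: 122 @ $12 = $1,464
Jan 8, 330 sold [LIFO — newest first]: 330 @ $9 = $2,970
Jan 10, 412 sold [LIFO — newest first]: 394 @ $9 + 4 @ $9 + 14 @ $12 = $3,750
Total COGS = $1,464 + $2,970 + $3,750 = $8,184
Ending inventory: 154 @ $13 + 39 @ $12 = $2,470
Check: goods available $10,654 = COGS $8,184 + ending $2,470

COGS = $8,184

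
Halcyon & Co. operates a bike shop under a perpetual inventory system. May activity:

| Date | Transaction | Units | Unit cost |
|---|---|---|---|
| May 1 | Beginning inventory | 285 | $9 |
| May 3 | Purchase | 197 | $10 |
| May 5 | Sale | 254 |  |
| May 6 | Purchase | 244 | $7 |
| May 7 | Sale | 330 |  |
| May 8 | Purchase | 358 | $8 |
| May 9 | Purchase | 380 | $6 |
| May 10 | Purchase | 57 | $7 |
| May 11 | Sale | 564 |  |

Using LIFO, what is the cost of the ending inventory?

May 5, 254 sold [LIFO — newest first]: 197 @ $10 + 57 @ $9 = $2,483
May 7, 330 sold [LIFO — newest first]: 244 @ $7 + 86 @ $9 = $2,482
May 11, 564 sold [LIFO — newest first]: 57 @ $7 + 380 @ $6 + 127 @ $8 = $3,695
Total COGS = $2,483 + $2,482 + $3,695 = $8,660
Ending inventory: 142 @ $9 + 231 @ $8 = $3,126

Ending inventory = $3,126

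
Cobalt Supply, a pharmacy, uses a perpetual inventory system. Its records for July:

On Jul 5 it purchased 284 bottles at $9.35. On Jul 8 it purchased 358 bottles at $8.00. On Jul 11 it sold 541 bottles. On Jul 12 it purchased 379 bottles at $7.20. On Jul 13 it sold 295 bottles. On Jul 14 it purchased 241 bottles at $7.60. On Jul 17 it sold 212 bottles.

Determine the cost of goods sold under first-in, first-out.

COGS = $8,453.40

Jul 11, 541 sold [FIFO — oldest first]: 284 @ $9.35 + 257 @ $8.00 = $4,711.40
Jul 13, 295 sold [FIFO — oldest first]: 101 @ $8.00 + 194 @ $7.20 = $2,204.80
Jul 17, 212 sold [FIFO — oldest first]: 185 @ $7.20 + 27 @ $7.60 = $1,537.20
Total COGS = $4,711.40 + $2,204.80 + $1,537.20 = $8,453.40
Ending inventory: 214 @ $7.60 = $1,626.40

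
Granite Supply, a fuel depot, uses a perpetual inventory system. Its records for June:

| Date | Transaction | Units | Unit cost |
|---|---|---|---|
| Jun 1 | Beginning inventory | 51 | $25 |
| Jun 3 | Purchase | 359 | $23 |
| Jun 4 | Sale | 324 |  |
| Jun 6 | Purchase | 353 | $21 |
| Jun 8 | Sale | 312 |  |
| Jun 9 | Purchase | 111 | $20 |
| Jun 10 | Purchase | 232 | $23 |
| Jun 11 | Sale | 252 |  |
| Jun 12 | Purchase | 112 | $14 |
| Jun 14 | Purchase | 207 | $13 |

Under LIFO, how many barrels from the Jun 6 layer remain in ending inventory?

41

Jun 4, 324 sold [LIFO — newest first]: 324 @ $23 = $7,452
Jun 8, 312 sold [LIFO — newest first]: 312 @ $21 = $6,552
Jun 11, 252 sold [LIFO — newest first]: 232 @ $23 + 20 @ $20 = $5,736
Total COGS = $7,452 + $6,552 + $5,736 = $19,740
Ending inventory: 51 @ $25 + 35 @ $23 + 41 @ $21 + 91 @ $20 + 112 @ $14 + 207 @ $13 = $9,020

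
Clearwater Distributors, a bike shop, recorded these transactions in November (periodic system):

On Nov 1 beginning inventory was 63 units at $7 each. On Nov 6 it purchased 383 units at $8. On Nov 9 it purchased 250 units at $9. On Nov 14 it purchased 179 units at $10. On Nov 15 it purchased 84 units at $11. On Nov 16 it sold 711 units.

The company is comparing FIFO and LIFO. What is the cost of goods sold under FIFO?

FIFO COGS: 63 @ $7 + 383 @ $8 + 250 @ $9 + 15 @ $10 = $5,905
LIFO COGS: 84 @ $11 + 179 @ $10 + 250 @ $9 + 198 @ $8 = $6,548

COGS = $5,905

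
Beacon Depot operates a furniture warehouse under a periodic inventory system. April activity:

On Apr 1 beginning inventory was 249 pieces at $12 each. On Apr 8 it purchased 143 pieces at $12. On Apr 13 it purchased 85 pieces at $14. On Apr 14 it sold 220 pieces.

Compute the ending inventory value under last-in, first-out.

Ending inventory = $3,084

Apr 14, 220 sold [LIFO — newest first]: 85 @ $14 + 135 @ $12 = $2,810
Ending inventory: 249 @ $12 + 8 @ $12 = $3,084
Check: goods available $5,894 = COGS $2,810 + ending $3,084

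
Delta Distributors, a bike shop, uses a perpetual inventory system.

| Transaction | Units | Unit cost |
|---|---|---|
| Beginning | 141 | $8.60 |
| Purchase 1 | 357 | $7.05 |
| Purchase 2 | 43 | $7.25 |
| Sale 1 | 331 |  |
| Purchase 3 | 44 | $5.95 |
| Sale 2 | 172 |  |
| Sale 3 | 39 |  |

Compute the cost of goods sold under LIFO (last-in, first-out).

Sale 1 (331) [LIFO — newest first]: 43 @ $7.25 + 288 @ $7.05 = $2,342.15
Sale 2 (172) [LIFO — newest first]: 44 @ $5.95 + 69 @ $7.05 + 59 @ $8.60 = $1,255.65
Sale 3 (39) [LIFO — newest first]: 39 @ $8.60 = $335.40
Total COGS = $2,342.15 + $1,255.65 + $335.40 = $3,933.20
Ending inventory: 43 @ $8.60 = $369.80

COGS = $3,933.20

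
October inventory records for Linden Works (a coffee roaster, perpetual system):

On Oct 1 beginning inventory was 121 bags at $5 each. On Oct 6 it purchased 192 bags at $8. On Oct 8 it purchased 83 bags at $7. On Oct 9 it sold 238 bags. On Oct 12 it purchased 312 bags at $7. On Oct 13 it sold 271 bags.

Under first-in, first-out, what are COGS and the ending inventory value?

COGS = $3,513; ending inventory = $1,393

Oct 9, 238 sold [FIFO — oldest first]: 121 @ $5 + 117 @ $8 = $1,541
Oct 13, 271 sold [FIFO — oldest first]: 75 @ $8 + 83 @ $7 + 113 @ $7 = $1,972
Total COGS = $1,541 + $1,972 = $3,513
Ending inventory: 199 @ $7 = $1,393
Check: goods available $4,906 = COGS $3,513 + ending $1,393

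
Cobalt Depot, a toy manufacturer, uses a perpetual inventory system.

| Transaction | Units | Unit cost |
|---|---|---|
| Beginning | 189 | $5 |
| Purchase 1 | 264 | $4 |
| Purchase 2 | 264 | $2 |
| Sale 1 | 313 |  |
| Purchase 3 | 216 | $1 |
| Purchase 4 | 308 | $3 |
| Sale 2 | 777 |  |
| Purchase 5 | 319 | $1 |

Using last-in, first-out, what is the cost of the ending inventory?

Ending inventory = $1,074

Sale 1 (313) [LIFO — newest first]: 264 @ $2 + 49 @ $4 = $724
Sale 2 (777) [LIFO — newest first]: 308 @ $3 + 216 @ $1 + 215 @ $4 + 38 @ $5 = $2,190
Total COGS = $724 + $2,190 = $2,914
Ending inventory: 151 @ $5 + 319 @ $1 = $1,074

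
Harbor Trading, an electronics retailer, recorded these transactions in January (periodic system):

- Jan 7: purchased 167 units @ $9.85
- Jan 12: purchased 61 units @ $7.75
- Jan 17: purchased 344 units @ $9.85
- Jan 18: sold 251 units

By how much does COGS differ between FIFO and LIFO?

$128.10

FIFO COGS: 167 @ $9.85 + 61 @ $7.75 + 23 @ $9.85 = $2,344.25
LIFO COGS: 251 @ $9.85 = $2,472.35
Difference = |$2,344.25 − $2,472.35| = $128.10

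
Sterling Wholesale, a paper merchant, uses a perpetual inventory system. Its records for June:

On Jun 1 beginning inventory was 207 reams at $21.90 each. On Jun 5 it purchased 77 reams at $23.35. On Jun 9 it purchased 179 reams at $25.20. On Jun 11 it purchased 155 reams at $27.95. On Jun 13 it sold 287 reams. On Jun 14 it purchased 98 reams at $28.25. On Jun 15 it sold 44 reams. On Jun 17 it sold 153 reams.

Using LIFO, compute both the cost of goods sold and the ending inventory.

COGS = $12,825.75; ending inventory = $5,117.05

Jun 13, 287 sold [LIFO — newest first]: 155 @ $27.95 + 132 @ $25.20 = $7,658.65
Jun 15, 44 sold [LIFO — newest first]: 44 @ $28.25 = $1,243.00
Jun 17, 153 sold [LIFO — newest first]: 54 @ $28.25 + 47 @ $25.20 + 52 @ $23.35 = $3,924.10
Total COGS = $7,658.65 + $1,243.00 + $3,924.10 = $12,825.75
Ending inventory: 207 @ $21.90 + 25 @ $23.35 = $5,117.05
Check: goods available $17,942.80 = COGS $12,825.75 + ending $5,117.05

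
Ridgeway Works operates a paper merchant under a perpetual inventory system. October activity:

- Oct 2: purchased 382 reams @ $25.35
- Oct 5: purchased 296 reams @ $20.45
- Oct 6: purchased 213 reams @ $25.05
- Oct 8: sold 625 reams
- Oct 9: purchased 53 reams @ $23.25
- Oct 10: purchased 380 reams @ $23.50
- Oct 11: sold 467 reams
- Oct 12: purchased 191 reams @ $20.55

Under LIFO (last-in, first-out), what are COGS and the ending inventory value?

Oct 8, 625 sold [LIFO — newest first]: 213 @ $25.05 + 296 @ $20.45 + 116 @ $25.35 = $14,329.45
Oct 11, 467 sold [LIFO — newest first]: 380 @ $23.50 + 53 @ $23.25 + 34 @ $25.35 = $11,024.15
Total COGS = $14,329.45 + $11,024.15 = $25,353.60
Ending inventory: 232 @ $25.35 + 191 @ $20.55 = $9,806.25
Check: goods available $35,159.85 = COGS $25,353.60 + ending $9,806.25

COGS = $25,353.60; ending inventory = $9,806.25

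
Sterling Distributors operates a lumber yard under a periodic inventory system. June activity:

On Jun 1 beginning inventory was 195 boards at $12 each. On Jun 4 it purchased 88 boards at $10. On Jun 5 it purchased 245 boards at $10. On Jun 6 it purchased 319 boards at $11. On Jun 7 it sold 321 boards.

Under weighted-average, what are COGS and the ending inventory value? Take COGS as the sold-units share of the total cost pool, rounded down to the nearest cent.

Jun 7, sell 321: 321/847 × $9,179.00 → $3,478.70
Ending inventory (cost pool remaining) = $5,700.30

COGS = $3,478.70; ending inventory = $5,700.30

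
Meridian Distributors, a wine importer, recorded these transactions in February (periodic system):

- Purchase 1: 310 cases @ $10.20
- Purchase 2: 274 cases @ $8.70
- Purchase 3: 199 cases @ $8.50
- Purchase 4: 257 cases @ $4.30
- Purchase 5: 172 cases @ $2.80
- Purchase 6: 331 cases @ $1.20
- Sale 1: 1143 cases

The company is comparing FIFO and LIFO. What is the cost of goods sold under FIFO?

COGS = $8,630.80

FIFO COGS: 310 @ $10.20 + 274 @ $8.70 + 199 @ $8.50 + 257 @ $4.30 + 103 @ $2.80 = $8,630.80
LIFO COGS: 331 @ $1.20 + 172 @ $2.80 + 257 @ $4.30 + 199 @ $8.50 + 184 @ $8.70 = $5,276.20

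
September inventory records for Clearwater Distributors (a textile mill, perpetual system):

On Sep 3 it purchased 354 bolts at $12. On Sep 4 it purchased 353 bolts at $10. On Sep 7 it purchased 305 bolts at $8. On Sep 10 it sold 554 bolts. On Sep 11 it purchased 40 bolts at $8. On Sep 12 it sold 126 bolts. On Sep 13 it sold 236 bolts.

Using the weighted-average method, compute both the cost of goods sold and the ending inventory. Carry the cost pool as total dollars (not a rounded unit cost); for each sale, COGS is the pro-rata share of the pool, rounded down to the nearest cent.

COGS = $9,187.73; ending inventory = $1,350.27

After Sep 3: 354 on hand, pool $4,248.00 (≈ $12.0000 each)
After Sep 4: 707 on hand, pool $7,778.00 (≈ $11.0014 each)
After Sep 7: 1012 on hand, pool $10,218.00 (≈ $10.0968 each)
Sep 10, sell 554: 554/1012 × $10,218.00 → $5,593.64
After Sep 11: 498 on hand, pool $4,944.36 (≈ $9.9284 each)
Sep 12, sell 126: 126/498 × $4,944.36 → $1,250.98
Sep 13, sell 236: 236/372 × $3,693.38 → $2,343.11
Total COGS = $5,593.64 + $1,250.98 + $2,343.11 = $9,187.73
Ending inventory (cost pool remaining) = $1,350.27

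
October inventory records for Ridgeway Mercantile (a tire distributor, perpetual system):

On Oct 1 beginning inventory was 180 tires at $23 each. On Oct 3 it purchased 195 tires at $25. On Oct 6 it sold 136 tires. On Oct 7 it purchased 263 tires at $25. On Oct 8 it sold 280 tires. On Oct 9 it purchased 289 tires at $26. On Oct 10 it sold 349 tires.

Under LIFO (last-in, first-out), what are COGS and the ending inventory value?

Oct 6, 136 sold [LIFO — newest first]: 136 @ $25 = $3,400
Oct 8, 280 sold [LIFO — newest first]: 263 @ $25 + 17 @ $25 = $7,000
Oct 10, 349 sold [LIFO — newest first]: 289 @ $26 + 42 @ $25 + 18 @ $23 = $8,978
Total COGS = $3,400 + $7,000 + $8,978 = $19,378
Ending inventory: 162 @ $23 = $3,726

COGS = $19,378; ending inventory = $3,726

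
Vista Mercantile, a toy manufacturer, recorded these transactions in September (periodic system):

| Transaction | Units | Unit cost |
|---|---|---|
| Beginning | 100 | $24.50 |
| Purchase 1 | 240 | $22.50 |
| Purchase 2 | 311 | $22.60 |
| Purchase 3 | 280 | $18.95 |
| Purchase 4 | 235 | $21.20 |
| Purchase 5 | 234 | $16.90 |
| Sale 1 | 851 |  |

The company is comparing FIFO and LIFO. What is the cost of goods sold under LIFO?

COGS = $16,547.80

FIFO COGS: 100 @ $24.50 + 240 @ $22.50 + 311 @ $22.60 + 200 @ $18.95 = $18,668.60
LIFO COGS: 234 @ $16.90 + 235 @ $21.20 + 280 @ $18.95 + 102 @ $22.60 = $16,547.80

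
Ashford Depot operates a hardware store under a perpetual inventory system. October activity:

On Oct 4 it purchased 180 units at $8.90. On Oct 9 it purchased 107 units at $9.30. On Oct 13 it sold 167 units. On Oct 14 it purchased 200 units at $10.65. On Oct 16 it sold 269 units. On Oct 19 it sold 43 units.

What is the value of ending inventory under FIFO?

Oct 13, 167 sold [FIFO — oldest first]: 167 @ $8.90 = $1,486.30
Oct 16, 269 sold [FIFO — oldest first]: 13 @ $8.90 + 107 @ $9.30 + 149 @ $10.65 = $2,697.65
Oct 19, 43 sold [FIFO — oldest first]: 43 @ $10.65 = $457.95
Total COGS = $1,486.30 + $2,697.65 + $457.95 = $4,641.90
Ending inventory: 8 @ $10.65 = $85.20

Ending inventory = $85.20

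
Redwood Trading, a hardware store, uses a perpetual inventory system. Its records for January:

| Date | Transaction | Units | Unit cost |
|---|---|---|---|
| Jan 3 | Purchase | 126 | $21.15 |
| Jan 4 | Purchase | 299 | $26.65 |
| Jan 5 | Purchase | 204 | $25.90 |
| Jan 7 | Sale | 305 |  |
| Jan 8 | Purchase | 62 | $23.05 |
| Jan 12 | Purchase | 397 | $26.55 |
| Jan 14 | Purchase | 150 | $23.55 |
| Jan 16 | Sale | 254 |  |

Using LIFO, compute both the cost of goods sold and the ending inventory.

COGS = $14,268.95; ending inventory = $17,149.85

Jan 7, 305 sold [LIFO — newest first]: 204 @ $25.90 + 101 @ $26.65 = $7,975.25
Jan 16, 254 sold [LIFO — newest first]: 150 @ $23.55 + 104 @ $26.55 = $6,293.70
Total COGS = $7,975.25 + $6,293.70 = $14,268.95
Ending inventory: 126 @ $21.15 + 198 @ $26.65 + 62 @ $23.05 + 293 @ $26.55 = $17,149.85
Check: goods available $31,418.80 = COGS $14,268.95 + ending $17,149.85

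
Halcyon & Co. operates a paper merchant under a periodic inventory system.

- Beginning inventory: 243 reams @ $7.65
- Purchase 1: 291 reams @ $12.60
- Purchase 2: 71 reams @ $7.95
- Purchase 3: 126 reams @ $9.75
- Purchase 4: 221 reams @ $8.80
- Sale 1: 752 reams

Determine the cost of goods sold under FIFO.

Sale 1 (752) [FIFO — oldest first]: 243 @ $7.65 + 291 @ $12.60 + 71 @ $7.95 + 126 @ $9.75 + 21 @ $8.80 = $7,503.30
Ending inventory: 200 @ $8.80 = $1,760.00

COGS = $7,503.30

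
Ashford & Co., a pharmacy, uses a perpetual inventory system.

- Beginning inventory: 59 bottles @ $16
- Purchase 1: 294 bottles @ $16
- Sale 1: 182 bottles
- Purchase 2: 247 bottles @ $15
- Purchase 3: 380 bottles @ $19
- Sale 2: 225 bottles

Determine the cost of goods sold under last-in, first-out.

COGS = $7,187

Sale 1 (182) [LIFO — newest first]: 182 @ $16 = $2,912
Sale 2 (225) [LIFO — newest first]: 225 @ $19 = $4,275
Total COGS = $2,912 + $4,275 = $7,187
Ending inventory: 59 @ $16 + 112 @ $16 + 247 @ $15 + 155 @ $19 = $9,386
Check: goods available $16,573 = COGS $7,187 + ending $9,386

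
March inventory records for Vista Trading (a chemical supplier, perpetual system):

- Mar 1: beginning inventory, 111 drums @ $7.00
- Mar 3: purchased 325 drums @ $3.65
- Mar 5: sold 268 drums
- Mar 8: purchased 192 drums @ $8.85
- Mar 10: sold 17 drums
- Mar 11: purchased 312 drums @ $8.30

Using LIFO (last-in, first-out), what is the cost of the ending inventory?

Mar 5, 268 sold [LIFO — newest first]: 268 @ $3.65 = $978.20
Mar 10, 17 sold [LIFO — newest first]: 17 @ $8.85 = $150.45
Total COGS = $978.20 + $150.45 = $1,128.65
Ending inventory: 111 @ $7.00 + 57 @ $3.65 + 175 @ $8.85 + 312 @ $8.30 = $5,123.40

Ending inventory = $5,123.40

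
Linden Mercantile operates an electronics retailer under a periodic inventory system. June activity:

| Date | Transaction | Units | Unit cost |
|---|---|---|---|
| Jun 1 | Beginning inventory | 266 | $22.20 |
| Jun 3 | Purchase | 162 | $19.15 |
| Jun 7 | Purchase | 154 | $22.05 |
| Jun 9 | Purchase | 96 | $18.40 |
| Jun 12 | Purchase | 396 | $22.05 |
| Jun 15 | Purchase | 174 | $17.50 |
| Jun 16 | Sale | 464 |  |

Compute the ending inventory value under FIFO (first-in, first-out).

Jun 16, 464 sold [FIFO — oldest first]: 266 @ $22.20 + 162 @ $19.15 + 36 @ $22.05 = $9,801.30
Ending inventory: 118 @ $22.05 + 96 @ $18.40 + 396 @ $22.05 + 174 @ $17.50 = $16,145.10

Ending inventory = $16,145.10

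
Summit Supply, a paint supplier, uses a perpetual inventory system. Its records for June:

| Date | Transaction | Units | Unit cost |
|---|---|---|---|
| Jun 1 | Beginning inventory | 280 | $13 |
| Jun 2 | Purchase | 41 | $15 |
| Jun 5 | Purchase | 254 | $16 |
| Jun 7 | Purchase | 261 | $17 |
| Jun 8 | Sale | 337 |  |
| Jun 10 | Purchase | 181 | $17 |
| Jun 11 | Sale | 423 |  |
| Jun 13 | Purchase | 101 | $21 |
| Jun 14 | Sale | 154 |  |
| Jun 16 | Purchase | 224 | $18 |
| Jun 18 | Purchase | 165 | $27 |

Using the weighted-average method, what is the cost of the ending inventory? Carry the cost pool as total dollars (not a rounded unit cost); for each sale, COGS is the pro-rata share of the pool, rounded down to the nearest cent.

After Jun 1: 280 on hand, pool $3,640.00 (≈ $13.0000 each)
After Jun 2: 321 on hand, pool $4,255.00 (≈ $13.2555 each)
After Jun 5: 575 on hand, pool $8,319.00 (≈ $14.4678 each)
After Jun 7: 836 on hand, pool $12,756.00 (≈ $15.2584 each)
Jun 8, sell 337: 337/836 × $12,756.00 → $5,142.07
After Jun 10: 680 on hand, pool $10,690.93 (≈ $15.7220 each)
Jun 11, sell 423: 423/680 × $10,690.93 → $6,650.38
After Jun 13: 358 on hand, pool $6,161.55 (≈ $17.2110 each)
Jun 14, sell 154: 154/358 × $6,161.55 → $2,650.49
After Jun 16: 428 on hand, pool $7,543.06 (≈ $17.6240 each)
After Jun 18: 593 on hand, pool $11,998.06 (≈ $20.2328 each)
Total COGS = $5,142.07 + $6,650.38 + $2,650.49 = $14,442.94
Ending inventory (cost pool remaining) = $11,998.06

Ending inventory = $11,998.06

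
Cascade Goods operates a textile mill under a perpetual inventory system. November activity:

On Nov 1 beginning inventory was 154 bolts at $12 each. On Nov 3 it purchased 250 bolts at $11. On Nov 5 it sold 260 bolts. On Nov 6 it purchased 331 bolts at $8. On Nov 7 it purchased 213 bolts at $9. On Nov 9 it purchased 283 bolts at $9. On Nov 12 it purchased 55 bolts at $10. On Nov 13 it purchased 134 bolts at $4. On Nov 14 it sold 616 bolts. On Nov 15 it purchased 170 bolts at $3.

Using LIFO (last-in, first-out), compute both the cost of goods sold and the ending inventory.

Nov 5, 260 sold [LIFO — newest first]: 250 @ $11 + 10 @ $12 = $2,870
Nov 14, 616 sold [LIFO — newest first]: 134 @ $4 + 55 @ $10 + 283 @ $9 + 144 @ $9 = $4,929
Total COGS = $2,870 + $4,929 = $7,799
Ending inventory: 144 @ $12 + 331 @ $8 + 69 @ $9 + 170 @ $3 = $5,507
Check: goods available $13,306 = COGS $7,799 + ending $5,507

COGS = $7,799; ending inventory = $5,507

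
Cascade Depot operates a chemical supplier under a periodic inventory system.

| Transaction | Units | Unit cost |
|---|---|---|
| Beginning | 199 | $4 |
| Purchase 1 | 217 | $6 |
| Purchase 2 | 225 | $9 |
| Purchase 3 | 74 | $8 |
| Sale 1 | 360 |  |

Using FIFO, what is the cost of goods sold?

Sale 1 (360) [FIFO — oldest first]: 199 @ $4 + 161 @ $6 = $1,762
Ending inventory: 56 @ $6 + 225 @ $9 + 74 @ $8 = $2,953
Check: goods available $4,715 = COGS $1,762 + ending $2,953

COGS = $1,762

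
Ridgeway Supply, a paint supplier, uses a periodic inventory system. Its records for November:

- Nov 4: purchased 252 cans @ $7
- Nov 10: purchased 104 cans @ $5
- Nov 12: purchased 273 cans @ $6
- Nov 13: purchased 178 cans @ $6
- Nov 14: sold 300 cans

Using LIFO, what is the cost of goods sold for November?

Nov 14, 300 sold [LIFO — newest first]: 178 @ $6 + 122 @ $6 = $1,800
Ending inventory: 252 @ $7 + 104 @ $5 + 151 @ $6 = $3,190

COGS = $1,800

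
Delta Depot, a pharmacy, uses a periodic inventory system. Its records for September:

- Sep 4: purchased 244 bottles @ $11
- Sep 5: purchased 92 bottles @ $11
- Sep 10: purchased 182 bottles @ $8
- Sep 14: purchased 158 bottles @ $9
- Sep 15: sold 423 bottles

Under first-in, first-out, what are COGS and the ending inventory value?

COGS = $4,392; ending inventory = $2,182

Sep 15, 423 sold [FIFO — oldest first]: 244 @ $11 + 92 @ $11 + 87 @ $8 = $4,392
Ending inventory: 95 @ $8 + 158 @ $9 = $2,182
Check: goods available $6,574 = COGS $4,392 + ending $2,182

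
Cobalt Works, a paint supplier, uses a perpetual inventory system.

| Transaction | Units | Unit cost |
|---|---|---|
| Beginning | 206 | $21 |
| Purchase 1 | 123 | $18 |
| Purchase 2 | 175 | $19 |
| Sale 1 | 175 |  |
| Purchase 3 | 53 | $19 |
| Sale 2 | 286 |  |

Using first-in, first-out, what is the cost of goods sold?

Sale 1 (175) [FIFO — oldest first]: 175 @ $21 = $3,675
Sale 2 (286) [FIFO — oldest first]: 31 @ $21 + 123 @ $18 + 132 @ $19 = $5,373
Total COGS = $3,675 + $5,373 = $9,048
Ending inventory: 43 @ $19 + 53 @ $19 = $1,824

COGS = $9,048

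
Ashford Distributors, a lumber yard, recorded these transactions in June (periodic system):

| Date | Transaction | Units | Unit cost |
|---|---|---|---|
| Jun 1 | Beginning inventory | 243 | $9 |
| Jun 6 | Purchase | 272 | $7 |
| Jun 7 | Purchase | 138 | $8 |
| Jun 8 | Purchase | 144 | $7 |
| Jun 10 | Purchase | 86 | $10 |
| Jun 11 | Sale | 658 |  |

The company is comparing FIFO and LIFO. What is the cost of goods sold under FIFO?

FIFO COGS: 243 @ $9 + 272 @ $7 + 138 @ $8 + 5 @ $7 = $5,230
LIFO COGS: 86 @ $10 + 144 @ $7 + 138 @ $8 + 272 @ $7 + 18 @ $9 = $5,038

COGS = $5,230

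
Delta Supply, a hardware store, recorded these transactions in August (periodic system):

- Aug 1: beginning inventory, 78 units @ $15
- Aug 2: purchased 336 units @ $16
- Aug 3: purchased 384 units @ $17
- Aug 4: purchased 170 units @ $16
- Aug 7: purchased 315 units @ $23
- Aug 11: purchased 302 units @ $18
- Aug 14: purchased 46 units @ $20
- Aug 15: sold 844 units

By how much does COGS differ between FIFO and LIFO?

$2,698

FIFO COGS: 78 @ $15 + 336 @ $16 + 384 @ $17 + 46 @ $16 = $13,810
LIFO COGS: 46 @ $20 + 302 @ $18 + 315 @ $23 + 170 @ $16 + 11 @ $17 = $16,508
Difference = |$13,810 − $16,508| = $2,698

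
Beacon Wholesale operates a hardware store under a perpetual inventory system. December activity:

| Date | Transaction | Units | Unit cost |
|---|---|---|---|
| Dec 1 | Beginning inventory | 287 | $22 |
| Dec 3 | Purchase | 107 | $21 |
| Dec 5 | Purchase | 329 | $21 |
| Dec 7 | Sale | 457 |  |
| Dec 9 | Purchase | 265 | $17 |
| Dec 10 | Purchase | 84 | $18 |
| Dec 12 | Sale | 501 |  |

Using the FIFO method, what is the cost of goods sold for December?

COGS = $19,465

Dec 7, 457 sold [FIFO — oldest first]: 287 @ $22 + 107 @ $21 + 63 @ $21 = $9,884
Dec 12, 501 sold [FIFO — oldest first]: 266 @ $21 + 235 @ $17 = $9,581
Total COGS = $9,884 + $9,581 = $19,465
Ending inventory: 30 @ $17 + 84 @ $18 = $2,022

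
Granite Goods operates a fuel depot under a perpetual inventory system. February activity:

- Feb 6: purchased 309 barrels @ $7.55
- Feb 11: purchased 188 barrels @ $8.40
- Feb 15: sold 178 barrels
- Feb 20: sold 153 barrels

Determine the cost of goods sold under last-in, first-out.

Feb 15, 178 sold [LIFO — newest first]: 178 @ $8.40 = $1,495.20
Feb 20, 153 sold [LIFO — newest first]: 10 @ $8.40 + 143 @ $7.55 = $1,163.65
Total COGS = $1,495.20 + $1,163.65 = $2,658.85
Ending inventory: 166 @ $7.55 = $1,253.30
Check: goods available $3,912.15 = COGS $2,658.85 + ending $1,253.30

COGS = $2,658.85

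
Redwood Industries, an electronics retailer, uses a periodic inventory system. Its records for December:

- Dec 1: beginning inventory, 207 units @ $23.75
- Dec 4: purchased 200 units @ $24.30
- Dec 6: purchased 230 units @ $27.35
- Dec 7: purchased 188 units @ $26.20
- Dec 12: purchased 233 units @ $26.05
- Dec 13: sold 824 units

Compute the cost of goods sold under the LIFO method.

COGS = $21,489.65

Dec 13, 824 sold [LIFO — newest first]: 233 @ $26.05 + 188 @ $26.20 + 230 @ $27.35 + 173 @ $24.30 = $21,489.65
Ending inventory: 207 @ $23.75 + 27 @ $24.30 = $5,572.35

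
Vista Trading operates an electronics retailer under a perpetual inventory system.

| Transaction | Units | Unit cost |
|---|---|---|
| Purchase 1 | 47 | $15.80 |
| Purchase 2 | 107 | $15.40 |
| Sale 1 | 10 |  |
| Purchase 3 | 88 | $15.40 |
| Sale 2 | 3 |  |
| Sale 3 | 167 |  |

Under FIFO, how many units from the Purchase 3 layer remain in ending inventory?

Sale 1 (10) [FIFO — oldest first]: 10 @ $15.80 = $158.00
Sale 2 (3) [FIFO — oldest first]: 3 @ $15.80 = $47.40
Sale 3 (167) [FIFO — oldest first]: 34 @ $15.80 + 107 @ $15.40 + 26 @ $15.40 = $2,585.40
Total COGS = $158.00 + $47.40 + $2,585.40 = $2,790.80
Ending inventory: 62 @ $15.40 = $954.80
Check: goods available $3,745.60 = COGS $2,790.80 + ending $954.80

62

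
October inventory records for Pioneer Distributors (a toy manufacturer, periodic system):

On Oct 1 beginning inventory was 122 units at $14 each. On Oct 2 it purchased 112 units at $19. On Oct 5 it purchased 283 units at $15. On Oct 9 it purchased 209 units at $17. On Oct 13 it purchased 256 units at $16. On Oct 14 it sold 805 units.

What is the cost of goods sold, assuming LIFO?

Oct 14, 805 sold [LIFO — newest first]: 256 @ $16 + 209 @ $17 + 283 @ $15 + 57 @ $19 = $12,977
Ending inventory: 122 @ $14 + 55 @ $19 = $2,753
Check: goods available $15,730 = COGS $12,977 + ending $2,753

COGS = $12,977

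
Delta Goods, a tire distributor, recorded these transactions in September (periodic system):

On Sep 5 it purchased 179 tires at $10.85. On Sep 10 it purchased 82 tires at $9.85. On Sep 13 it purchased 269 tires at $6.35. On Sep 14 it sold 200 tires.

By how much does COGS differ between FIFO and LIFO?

$879.00

FIFO COGS: 179 @ $10.85 + 21 @ $9.85 = $2,149.00
LIFO COGS: 200 @ $6.35 = $1,270.00
Difference = |$2,149.00 − $1,270.00| = $879.00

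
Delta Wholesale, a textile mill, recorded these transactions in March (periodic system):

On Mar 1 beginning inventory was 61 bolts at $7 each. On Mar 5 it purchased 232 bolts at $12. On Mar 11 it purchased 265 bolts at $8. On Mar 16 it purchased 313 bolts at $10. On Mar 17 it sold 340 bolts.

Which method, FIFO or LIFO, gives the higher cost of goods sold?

FIFO COGS: 61 @ $7 + 232 @ $12 + 47 @ $8 = $3,587
LIFO COGS: 313 @ $10 + 27 @ $8 = $3,346

FIFO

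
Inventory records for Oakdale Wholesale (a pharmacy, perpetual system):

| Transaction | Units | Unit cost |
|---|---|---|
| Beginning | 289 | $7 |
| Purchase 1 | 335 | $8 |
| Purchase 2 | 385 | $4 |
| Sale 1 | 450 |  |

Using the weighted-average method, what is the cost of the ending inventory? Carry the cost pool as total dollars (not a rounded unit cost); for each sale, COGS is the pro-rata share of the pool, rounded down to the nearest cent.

After Beginning: 289 on hand, pool $2,023.00 (≈ $7.0000 each)
After Purchase 1: 624 on hand, pool $4,703.00 (≈ $7.5369 each)
After Purchase 2: 1009 on hand, pool $6,243.00 (≈ $6.1873 each)
Sale 1, sell 450: 450/1009 × $6,243.00 → $2,784.29
Ending inventory (cost pool remaining) = $3,458.71

Ending inventory = $3,458.71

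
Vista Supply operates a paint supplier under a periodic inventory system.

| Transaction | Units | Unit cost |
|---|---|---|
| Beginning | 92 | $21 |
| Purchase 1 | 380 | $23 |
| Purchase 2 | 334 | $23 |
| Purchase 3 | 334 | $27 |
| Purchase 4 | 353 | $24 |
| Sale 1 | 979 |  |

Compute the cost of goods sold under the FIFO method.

Sale 1 (979) [FIFO — oldest first]: 92 @ $21 + 380 @ $23 + 334 @ $23 + 173 @ $27 = $23,025
Ending inventory: 161 @ $27 + 353 @ $24 = $12,819

COGS = $23,025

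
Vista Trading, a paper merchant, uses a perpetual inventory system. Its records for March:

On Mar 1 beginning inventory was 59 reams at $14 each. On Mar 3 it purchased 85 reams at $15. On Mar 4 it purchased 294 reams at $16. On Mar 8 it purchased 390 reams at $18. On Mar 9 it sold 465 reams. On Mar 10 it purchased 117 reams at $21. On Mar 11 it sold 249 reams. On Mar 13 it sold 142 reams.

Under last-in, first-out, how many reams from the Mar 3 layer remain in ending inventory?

Mar 9, 465 sold [LIFO — newest first]: 390 @ $18 + 75 @ $16 = $8,220
Mar 11, 249 sold [LIFO — newest first]: 117 @ $21 + 132 @ $16 = $4,569
Mar 13, 142 sold [LIFO — newest first]: 87 @ $16 + 55 @ $15 = $2,217
Total COGS = $8,220 + $4,569 + $2,217 = $15,006
Ending inventory: 59 @ $14 + 30 @ $15 = $1,276
Check: goods available $16,282 = COGS $15,006 + ending $1,276

30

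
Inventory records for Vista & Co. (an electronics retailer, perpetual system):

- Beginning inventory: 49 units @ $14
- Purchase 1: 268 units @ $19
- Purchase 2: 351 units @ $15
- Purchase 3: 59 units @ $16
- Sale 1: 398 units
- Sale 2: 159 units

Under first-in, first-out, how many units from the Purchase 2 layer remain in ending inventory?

111

Sale 1 (398) [FIFO — oldest first]: 49 @ $14 + 268 @ $19 + 81 @ $15 = $6,993
Sale 2 (159) [FIFO — oldest first]: 159 @ $15 = $2,385
Total COGS = $6,993 + $2,385 = $9,378
Ending inventory: 111 @ $15 + 59 @ $16 = $2,609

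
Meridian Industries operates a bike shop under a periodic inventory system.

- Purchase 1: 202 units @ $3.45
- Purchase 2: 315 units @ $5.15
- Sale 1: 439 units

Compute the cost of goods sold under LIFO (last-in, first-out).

Sale 1 (439) [LIFO — newest first]: 315 @ $5.15 + 124 @ $3.45 = $2,050.05
Ending inventory: 78 @ $3.45 = $269.10

COGS = $2,050.05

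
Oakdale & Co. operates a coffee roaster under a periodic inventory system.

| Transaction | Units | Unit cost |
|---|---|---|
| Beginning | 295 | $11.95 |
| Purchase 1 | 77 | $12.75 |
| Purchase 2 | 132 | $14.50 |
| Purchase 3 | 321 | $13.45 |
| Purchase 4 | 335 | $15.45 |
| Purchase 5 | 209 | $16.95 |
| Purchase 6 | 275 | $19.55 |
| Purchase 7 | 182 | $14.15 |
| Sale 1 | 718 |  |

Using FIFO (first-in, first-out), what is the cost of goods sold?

COGS = $9,299.30

Sale 1 (718) [FIFO — oldest first]: 295 @ $11.95 + 77 @ $12.75 + 132 @ $14.50 + 214 @ $13.45 = $9,299.30
Ending inventory: 107 @ $13.45 + 335 @ $15.45 + 209 @ $16.95 + 275 @ $19.55 + 182 @ $14.15 = $18,109.00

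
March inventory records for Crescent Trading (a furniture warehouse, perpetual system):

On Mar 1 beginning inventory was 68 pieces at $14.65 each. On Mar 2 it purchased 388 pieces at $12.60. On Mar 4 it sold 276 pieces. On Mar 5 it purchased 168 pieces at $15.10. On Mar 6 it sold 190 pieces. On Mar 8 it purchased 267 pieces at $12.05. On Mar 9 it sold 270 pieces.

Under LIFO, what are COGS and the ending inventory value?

COGS = $9,546.75; ending inventory = $2,092.40

Mar 4, 276 sold [LIFO — newest first]: 276 @ $12.60 = $3,477.60
Mar 6, 190 sold [LIFO — newest first]: 168 @ $15.10 + 22 @ $12.60 = $2,814.00
Mar 9, 270 sold [LIFO — newest first]: 267 @ $12.05 + 3 @ $12.60 = $3,255.15
Total COGS = $3,477.60 + $2,814.00 + $3,255.15 = $9,546.75
Ending inventory: 68 @ $14.65 + 87 @ $12.60 = $2,092.40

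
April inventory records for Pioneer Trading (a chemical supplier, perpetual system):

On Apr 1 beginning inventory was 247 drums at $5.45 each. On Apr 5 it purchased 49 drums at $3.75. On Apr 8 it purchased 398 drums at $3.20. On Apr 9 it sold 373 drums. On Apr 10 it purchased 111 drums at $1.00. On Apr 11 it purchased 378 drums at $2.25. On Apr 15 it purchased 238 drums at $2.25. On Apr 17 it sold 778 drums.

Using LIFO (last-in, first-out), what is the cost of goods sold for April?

COGS = $2,868.10

Apr 9, 373 sold [LIFO — newest first]: 373 @ $3.20 = $1,193.60
Apr 17, 778 sold [LIFO — newest first]: 238 @ $2.25 + 378 @ $2.25 + 111 @ $1.00 + 25 @ $3.20 + 26 @ $3.75 = $1,674.50
Total COGS = $1,193.60 + $1,674.50 = $2,868.10
Ending inventory: 247 @ $5.45 + 23 @ $3.75 = $1,432.40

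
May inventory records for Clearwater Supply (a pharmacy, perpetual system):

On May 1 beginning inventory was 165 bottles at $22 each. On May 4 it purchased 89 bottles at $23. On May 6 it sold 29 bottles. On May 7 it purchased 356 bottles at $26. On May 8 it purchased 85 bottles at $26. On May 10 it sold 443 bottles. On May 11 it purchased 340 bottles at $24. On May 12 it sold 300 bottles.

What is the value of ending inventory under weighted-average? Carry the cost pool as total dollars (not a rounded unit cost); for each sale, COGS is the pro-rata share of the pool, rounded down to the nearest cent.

After May 1: 165 on hand, pool $3,630.00 (≈ $22.0000 each)
After May 4: 254 on hand, pool $5,677.00 (≈ $22.3504 each)
May 6, sell 29: 29/254 × $5,677.00 → $648.16
After May 7: 581 on hand, pool $14,284.84 (≈ $24.5866 each)
After May 8: 666 on hand, pool $16,494.84 (≈ $24.7670 each)
May 10, sell 443: 443/666 × $16,494.84 → $10,971.79
After May 11: 563 on hand, pool $13,683.05 (≈ $24.3038 each)
May 12, sell 300: 300/563 × $13,683.05 → $7,291.14
Total COGS = $648.16 + $10,971.79 + $7,291.14 = $18,911.09
Ending inventory (cost pool remaining) = $6,391.91
Check: goods available $25,303.00 = COGS $18,911.09 + ending $6,391.91

Ending inventory = $6,391.91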